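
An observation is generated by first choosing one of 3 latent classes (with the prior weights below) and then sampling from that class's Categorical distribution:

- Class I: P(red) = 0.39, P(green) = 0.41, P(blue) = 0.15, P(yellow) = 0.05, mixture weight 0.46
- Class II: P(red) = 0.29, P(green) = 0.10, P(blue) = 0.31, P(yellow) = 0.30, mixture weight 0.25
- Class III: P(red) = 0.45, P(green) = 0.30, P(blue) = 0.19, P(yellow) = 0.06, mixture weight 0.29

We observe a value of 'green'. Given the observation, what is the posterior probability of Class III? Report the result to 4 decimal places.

Apply Bayes' rule: the posterior for each component is proportional to its prior times its likelihood at x.
Categorical probabilities:
  L_I = P(green | comp) = 0.41
  L_II = P(green | comp) = 0.10
  L_III = P(green | comp) = 0.30
Weight by the priors:
  π_I·L_I = 0.46 × 0.41 = 0.1886
  π_II·L_II = 0.25 × 0.1 = 0.025
  π_III·L_III = 0.29 × 0.3 = 0.087
Normaliser: 0.1886 + 0.025 + 0.087 = 0.3006
P(Class III | 'green') = 0.087 / 0.3006 ≈ 0.2894

0.2894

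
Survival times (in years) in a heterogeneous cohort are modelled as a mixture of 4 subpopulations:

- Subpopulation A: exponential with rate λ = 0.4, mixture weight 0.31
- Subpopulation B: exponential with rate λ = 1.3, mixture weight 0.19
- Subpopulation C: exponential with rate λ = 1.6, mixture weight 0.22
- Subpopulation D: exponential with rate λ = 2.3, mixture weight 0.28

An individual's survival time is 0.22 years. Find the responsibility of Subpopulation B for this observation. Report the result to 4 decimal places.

Apply Bayes' rule: the posterior for each component is proportional to its prior times its likelihood at x.
Evaluate each component's likelihood at the observed value:
  p_A = 0.366304
  p_B = 0.976641
  p_C = 1.12525
  p_D = 1.38668
Weight by the priors:
  w_A·p_A = 0.31 × 0.366304 = 0.113554
  w_B·p_B = 0.19 × 0.976641 = 0.185562
  w_C·p_C = 0.22 × 1.12525 = 0.247555
  w_D·p_D = 0.28 × 1.38668 = 0.388269
Denominator: 0.113554 + 0.185562 + 0.247555 + 0.388269 = 0.93494
So the posterior for Subpopulation B is 0.185562 / 0.93494 ≈ 0.1985.

0.1985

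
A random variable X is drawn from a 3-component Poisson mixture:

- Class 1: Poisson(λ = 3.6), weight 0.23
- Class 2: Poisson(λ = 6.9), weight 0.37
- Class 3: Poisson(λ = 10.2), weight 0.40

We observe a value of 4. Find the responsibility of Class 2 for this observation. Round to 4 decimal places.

Posterior ∝ prior × likelihood, so P(k | x) ∝ π_k f_k(x); normalise over all components.
Evaluate each component's likelihood at the observed value:
  p_1 = 0.191222
  p_2 = 0.0951816
  p_3 = 0.0167643
Unnormalised posteriors:
  π_1·p_1 = 0.23 × 0.191222 = 0.0439811
  π_2·p_2 = 0.37 × 0.0951816 = 0.0352172
  π_3·p_3 = 0.40 × 0.0167643 = 0.00670572
Normaliser: 0.0439811 + 0.0352172 + 0.00670572 = 0.0859041
P(Class 2 | 4) ≈ 0.4100

0.4100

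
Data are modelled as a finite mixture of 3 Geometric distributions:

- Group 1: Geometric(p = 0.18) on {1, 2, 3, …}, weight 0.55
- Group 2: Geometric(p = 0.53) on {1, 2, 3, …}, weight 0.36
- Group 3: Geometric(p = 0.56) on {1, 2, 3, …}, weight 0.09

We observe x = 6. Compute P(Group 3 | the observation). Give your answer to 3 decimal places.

0.020

Posterior ∝ prior × likelihood, so P(k | x) ∝ π_k f_k(x); normalise over all components.
Evaluate each component's likelihood at the observed value:
  L_1 = 0.0667332
  L_2 = 0.0121553
  L_3 = 0.00923531
Multiply by the mixture weights:
  π_1·L_1 = 0.55 × 0.0667332 = 0.0367032
  π_2·L_2 = 0.36 × 0.0121553 = 0.0043759
  π_3·L_3 = 0.09 × 0.00923531 = 0.000831178
Sum: 0.0367032 + 0.0043759 + 0.000831178 = 0.0419103
Responsibility of Group 3: 0.000831178 / 0.0419103 ≈ 0.020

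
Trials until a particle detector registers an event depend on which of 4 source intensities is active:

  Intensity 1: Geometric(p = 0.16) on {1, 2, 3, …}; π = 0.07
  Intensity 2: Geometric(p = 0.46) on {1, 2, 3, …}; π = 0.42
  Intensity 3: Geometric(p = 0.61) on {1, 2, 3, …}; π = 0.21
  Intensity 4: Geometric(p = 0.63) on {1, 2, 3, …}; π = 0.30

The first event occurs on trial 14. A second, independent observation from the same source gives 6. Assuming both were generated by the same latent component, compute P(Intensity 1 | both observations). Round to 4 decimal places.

0.9828

Apply Bayes' rule: the posterior for each component is proportional to its prior times its likelihood at x.
Since both observations come from the same component, the likelihood for component k is f_k(x₁)·f_k(x₂).
  L_1 = [0.0165863] × [0.0669139] = 0.00110986
  L_2 = [0.000152713] × [0.0211216] = 3.22555e-06
  L_3 = [2.94557e-06] × [0.00550368] = 1.62115e-08
  L_4 = [1.53449e-06] × [0.00436867] = 6.70366e-09
Prior × likelihood for each component:
  π_1·L_1 = 0.07 × 0.00110986 = 7.769e-05
  π_2·L_2 = 0.42 × 3.22555e-06 = 1.35473e-06
  π_3·L_3 = 0.21 × 1.62115e-08 = 3.40441e-09
  π_4·L_4 = 0.30 × 6.70366e-09 = 2.0111e-09
Evidence: 7.769e-05 + 1.35473e-06 + 3.40441e-09 + 2.0111e-09 = 7.90502e-05
Responsibility of Intensity 1: 7.769e-05 / 7.90502e-05 ≈ 0.9828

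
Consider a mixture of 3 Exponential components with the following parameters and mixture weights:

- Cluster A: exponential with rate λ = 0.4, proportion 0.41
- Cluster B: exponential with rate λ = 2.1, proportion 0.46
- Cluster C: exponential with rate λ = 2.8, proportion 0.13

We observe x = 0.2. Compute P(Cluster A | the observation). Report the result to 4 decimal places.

0.1523

Apply Bayes' rule: the posterior for each component is proportional to its prior times its likelihood at x.
Component likelihoods at x = 0.2:
  p_A = 0.4·e^(−0.4·0.2) = 0.4·e^(−0.0800) = 0.369247
  p_B = 2.1·e^(−2.1·0.2) = 2.1·e^(−0.4200) = 1.3798
  p_C = 2.8·e^(−2.8·0.2) = 2.8·e^(−0.5600) = 1.59939
Weight by the priors:
  w_A·p_A = 0.41 × 0.369247 = 0.151391
  w_B·p_B = 0.46 × 1.3798 = 0.634707
  w_C·p_C = 0.13 × 1.59939 = 0.20792
Normaliser: 0.151391 + 0.634707 + 0.20792 = 0.994018
P(Cluster A | the observation) = 0.151391 / 0.994018 ≈ 0.1523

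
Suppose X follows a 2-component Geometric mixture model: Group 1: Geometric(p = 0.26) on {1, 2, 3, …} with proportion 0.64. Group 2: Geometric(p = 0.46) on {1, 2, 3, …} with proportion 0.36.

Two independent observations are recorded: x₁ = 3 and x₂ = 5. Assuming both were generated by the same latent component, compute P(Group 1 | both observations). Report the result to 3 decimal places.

0.790

Posterior ∝ prior × likelihood, so P(k | x) ∝ P(Z=k) f_k(x); normalise over all components.
Since both observations come from the same component, the likelihood for component k is f_k(x₁)·f_k(x₂).
  f_1 = [0.26·(1−0.26)^2 = 0.26·0.5476 = 0.142376] × [0.0779651] = 0.0111004
  f_2 = [0.46·(1−0.46)^2 = 0.46·0.2916 = 0.134136] × [0.0391141] = 0.0052466
Unnormalised posteriors:
  P(Z=1)·f_1 = 0.64 × 0.0111004 = 0.00710423
  P(Z=2)·f_2 = 0.36 × 0.0052466 = 0.00188878
Marginal: 0.00710423 + 0.00188878 = 0.00899301
P(Group 1 | x₁, x₂) = 0.00710423 / 0.00899301 ≈ 0.790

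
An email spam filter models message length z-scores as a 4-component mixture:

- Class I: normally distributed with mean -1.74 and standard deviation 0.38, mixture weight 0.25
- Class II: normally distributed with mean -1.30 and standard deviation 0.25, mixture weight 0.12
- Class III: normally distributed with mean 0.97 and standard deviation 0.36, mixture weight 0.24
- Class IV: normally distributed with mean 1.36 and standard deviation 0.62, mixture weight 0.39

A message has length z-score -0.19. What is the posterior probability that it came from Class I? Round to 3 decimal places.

Apply Bayes' rule: the posterior for each component is proportional to its prior times its likelihood at x.
Normal densities:
  p_I = (1/(0.38·√(2π)))·exp(−(-0.19−-1.74)²/(2·0.38²)) = 1.049848·exp(-8.31891) = 0.000256019
  p_II = (1/(0.25·√(2π)))·exp(−(-0.19−-1.30)²/(2·0.25²)) = 1.595769·exp(-9.85680) = 8.36019e-05
  p_III = (1/(0.36·√(2π)))·exp(−(-0.19−0.97)²/(2·0.36²)) = 1.108173·exp(-5.19136) = 0.00616637
  p_IV = (1/(0.62·√(2π)))·exp(−(-0.19−1.36)²/(2·0.62²)) = 0.643455·exp(-3.12500) = 0.0282715
Prior × likelihood for each component:
  π_I·p_I = 0.25 × 0.000256019 = 6.40047e-05
  π_II·p_II = 0.12 × 8.36019e-05 = 1.00322e-05
  π_III·p_III = 0.24 × 0.00616637 = 0.00147993
  π_IV·p_IV = 0.39 × 0.0282715 = 0.0110259
Evidence: 6.40047e-05 + 1.00322e-05 + 0.00147993 + 0.0110259 = 0.0125798
So the posterior for Class I is 6.40047e-05 / 0.0125798 ≈ 0.005.

0.005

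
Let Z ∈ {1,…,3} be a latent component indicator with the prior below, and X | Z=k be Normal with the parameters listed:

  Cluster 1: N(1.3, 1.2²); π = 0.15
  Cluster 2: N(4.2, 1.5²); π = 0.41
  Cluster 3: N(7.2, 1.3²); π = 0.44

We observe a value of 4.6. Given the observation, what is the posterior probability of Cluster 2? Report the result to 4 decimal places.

0.8443

The responsibility of component k is w_k f_k(x) divided by Σ_j w_j f_j(x).
Normal densities:
  f_1 = 0.00757797
  f_2 = 0.256671
  f_3 = 0.0415315
Unnormalised posteriors:
  w_1·f_1 = 0.15 × 0.00757797 = 0.0011367
  w_2·f_2 = 0.41 × 0.256671 = 0.105235
  w_3·f_3 = 0.44 × 0.0415315 = 0.0182739
Evidence: 0.0011367 + 0.105235 + 0.0182739 = 0.124646
P(Cluster 2 | 4.6) = 0.105235 / 0.124646 ≈ 0.8443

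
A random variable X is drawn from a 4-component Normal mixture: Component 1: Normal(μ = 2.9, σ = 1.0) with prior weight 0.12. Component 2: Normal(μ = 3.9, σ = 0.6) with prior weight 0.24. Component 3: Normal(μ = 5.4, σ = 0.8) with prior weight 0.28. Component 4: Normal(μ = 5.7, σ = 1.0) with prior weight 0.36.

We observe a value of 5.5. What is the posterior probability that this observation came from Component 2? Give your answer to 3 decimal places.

0.016

The responsibility of component k is π_k f_k(x) divided by Σ_j π_j f_j(x).
Component likelihoods at x = 5.5:
  f_1 = 0.013583
  f_2 = 0.0189933
  f_3 = 0.494797
  f_4 = 0.391043
Prior × likelihood for each component:
  π_1·f_1 = 0.12 × 0.013583 = 0.00162996
  π_2·f_2 = 0.24 × 0.0189933 = 0.00455839
  π_3·f_3 = 0.28 × 0.494797 = 0.138543
  π_4·f_4 = 0.36 × 0.391043 = 0.140775
Sum: 0.00162996 + 0.00455839 + 0.138543 + 0.140775 = 0.285507
P(Component 2 | the observation) ≈ 0.016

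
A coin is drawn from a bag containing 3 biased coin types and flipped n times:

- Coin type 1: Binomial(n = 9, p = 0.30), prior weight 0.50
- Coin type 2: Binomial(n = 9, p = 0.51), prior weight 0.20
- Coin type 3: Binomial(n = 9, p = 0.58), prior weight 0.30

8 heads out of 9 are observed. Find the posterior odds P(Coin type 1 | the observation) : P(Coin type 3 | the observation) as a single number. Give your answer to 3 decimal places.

0.014

Posterior odds = (P(Z=i) f_i(x)) / (P(Z=j) f_j(x)); the normalising sum cancels.
Component likelihoods at x = 8 heads out of 9:
  f_1 = C(9,8)·0.30^8·0.70^1 = 9·6.561e-05·0.7 = 0.000413343
  f_2 = C(9,8)·0.51^8·0.49^1 = 9·0.00457679·0.49 = 0.0201837
  f_3 = C(9,8)·0.58^8·0.42^1 = 9·0.0128063·0.42 = 0.0484078
Odds = (0.50/0.30) × (0.000413343/0.0484078) = 1.66667 × 0.00853876 ≈ 0.014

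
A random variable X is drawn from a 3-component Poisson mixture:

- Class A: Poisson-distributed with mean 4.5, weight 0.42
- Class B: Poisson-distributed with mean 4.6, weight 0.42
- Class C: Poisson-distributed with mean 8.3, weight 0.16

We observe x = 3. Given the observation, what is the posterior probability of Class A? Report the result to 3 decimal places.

0.495

The responsibility of component k is P(Z=k) f_k(x) divided by Σ_j P(Z=j) f_j(x).
Poisson probabilities:
  L_A = 0.168718
  L_B = 0.163068
  L_C = 0.0236831
Multiply by the mixture weights:
  P(Z=A)·L_A = 0.42 × 0.168718 = 0.0708615
  P(Z=B)·L_B = 0.42 × 0.163068 = 0.0684884
  P(Z=C)·L_C = 0.16 × 0.0236831 = 0.0037893
Evidence: 0.0708615 + 0.0684884 + 0.0037893 = 0.143139
P(Class A | the observation) ≈ 0.495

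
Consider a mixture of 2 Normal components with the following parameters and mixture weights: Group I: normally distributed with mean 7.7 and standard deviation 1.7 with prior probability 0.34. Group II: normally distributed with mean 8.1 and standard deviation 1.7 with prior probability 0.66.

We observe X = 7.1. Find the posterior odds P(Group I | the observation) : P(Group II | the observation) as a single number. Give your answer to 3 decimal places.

0.575

Posterior odds = (w_i f_i(x)) / (w_j f_j(x)); the normalising sum cancels.
Evaluate each component's likelihood at the observed value:
  L_I = (1/(1.7·√(2π)))·exp(−(7.1−7.7)²/(2·1.7²)) = 0.234672·exp(-0.06228) = 0.220502
  L_II = (1/(1.7·√(2π)))·exp(−(7.1−8.1)²/(2·1.7²)) = 0.234672·exp(-0.17301) = 0.197389
Posterior odds = (w_I·L_I) / (w_II·L_II) = (0.34·0.220502) / (0.66·0.197389) = 0.0749705 / 0.130277 ≈ 0.575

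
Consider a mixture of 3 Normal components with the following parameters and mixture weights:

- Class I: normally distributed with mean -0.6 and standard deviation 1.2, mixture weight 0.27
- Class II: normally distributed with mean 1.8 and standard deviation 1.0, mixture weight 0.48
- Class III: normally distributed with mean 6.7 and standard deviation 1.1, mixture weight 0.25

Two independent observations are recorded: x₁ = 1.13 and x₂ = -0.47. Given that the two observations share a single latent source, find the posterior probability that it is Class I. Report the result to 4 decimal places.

Apply Bayes' rule: the posterior for each component is proportional to its prior times its likelihood at x.
Since both observations come from the same component, the likelihood for component k is f_k(x₁)·f_k(x₂).
  p_I = [0.117601] × [0.330507] = 0.0388678
  p_II = [0.318737] × [0.030337] = 0.00966952
  p_III = [9.81234e-07] × [2.156e-10] = 2.11554e-16
Prior × likelihood for each component:
  π_I·p_I = 0.27 × 0.0388678 = 0.0104943
  π_II·p_II = 0.48 × 0.00966952 = 0.00464137
  π_III·p_III = 0.25 × 2.11554e-16 = 5.28885e-17
Marginal: 0.0104943 + 0.00464137 + 5.28885e-17 = 0.0151357
P(Class I | x) = 0.0104943 / 0.0151357 ≈ 0.6933

0.6933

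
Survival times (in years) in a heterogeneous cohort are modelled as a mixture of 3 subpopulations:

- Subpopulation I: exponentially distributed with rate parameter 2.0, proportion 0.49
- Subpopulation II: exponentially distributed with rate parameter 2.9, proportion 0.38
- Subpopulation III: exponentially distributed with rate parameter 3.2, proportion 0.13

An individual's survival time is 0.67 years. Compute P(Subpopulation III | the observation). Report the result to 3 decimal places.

0.105

The responsibility of component k is w_k f_k(x) divided by Σ_j w_j f_j(x).
Component likelihoods at x = 0.67 years:
  p_I = 2.0·e^(−2.0·0.67) = 2.0·e^(−1.3400) = 0.523691
  p_II = 2.9·e^(−2.9·0.67) = 2.9·e^(−1.9430) = 0.415493
  p_III = 3.2·e^(−3.2·0.67) = 3.2·e^(−2.1440) = 0.374993
Prior × likelihood for each component:
  w_I·p_I = 0.49 × 0.523691 = 0.256609
  w_II·p_II = 0.38 × 0.415493 = 0.157887
  w_III·p_III = 0.13 × 0.374993 = 0.048749
Sum: 0.256609 + 0.157887 + 0.048749 = 0.463245
P(Subpopulation III | the observation) ≈ 0.105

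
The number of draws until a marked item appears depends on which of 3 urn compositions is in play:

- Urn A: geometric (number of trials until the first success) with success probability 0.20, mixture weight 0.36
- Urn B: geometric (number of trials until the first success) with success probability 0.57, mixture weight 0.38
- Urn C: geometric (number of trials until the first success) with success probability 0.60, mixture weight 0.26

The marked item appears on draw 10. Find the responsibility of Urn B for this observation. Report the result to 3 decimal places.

0.011

Posterior ∝ prior × likelihood, so P(k | x) ∝ w_k f_k(x); normalise over all components.
Geometric probabilities:
  f_A = 0.20·(1−0.20)^9 = 0.20·0.134218 = 0.0268435
  f_B = 0.57·(1−0.57)^9 = 0.57·0.000502593 = 0.000286478
  f_C = 0.60·(1−0.60)^9 = 0.60·0.000262144 = 0.000157286
Multiply by the mixture weights:
  w_A·f_A = 0.36 × 0.0268435 = 0.00966368
  w_B·f_B = 0.38 × 0.000286478 = 0.000108862
  w_C·f_C = 0.26 × 0.000157286 = 4.08945e-05
Evidence: 0.00966368 + 0.000108862 + 4.08945e-05 = 0.00981343
P(Urn B | data) ≈ 0.011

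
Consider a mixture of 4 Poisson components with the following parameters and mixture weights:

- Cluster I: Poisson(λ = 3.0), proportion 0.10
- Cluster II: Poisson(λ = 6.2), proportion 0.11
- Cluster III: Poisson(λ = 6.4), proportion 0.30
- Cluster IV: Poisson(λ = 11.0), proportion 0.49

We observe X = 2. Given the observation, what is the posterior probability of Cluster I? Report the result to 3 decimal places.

By Bayes' theorem, P(k | x) = π_k f_k(x) / Σ_j π_j f_j(x).
Poisson probabilities:
  f_I = e^(−3.0)·3.0^2/2! = 0.224042
  f_II = e^(−6.2)·6.2^2/2! = 0.0390057
  f_III = e^(−6.4)·6.4^2/2! = 0.0340287
  f_IV = e^(−11.0)·11.0^2/2! = 0.00101045
Multiply by the mixture weights:
  π_I·f_I = 0.10 × 0.224042 = 0.0224042
  π_II·f_II = 0.11 × 0.0390057 = 0.00429062
  π_III·f_III = 0.30 × 0.0340287 = 0.0102086
  π_IV·f_IV = 0.49 × 0.00101045 = 0.000495122
Sum: 0.0224042 + 0.00429062 + 0.0102086 + 0.000495122 = 0.0373985
So the posterior for Cluster I is 0.0224042 / 0.0373985 ≈ 0.599.

0.599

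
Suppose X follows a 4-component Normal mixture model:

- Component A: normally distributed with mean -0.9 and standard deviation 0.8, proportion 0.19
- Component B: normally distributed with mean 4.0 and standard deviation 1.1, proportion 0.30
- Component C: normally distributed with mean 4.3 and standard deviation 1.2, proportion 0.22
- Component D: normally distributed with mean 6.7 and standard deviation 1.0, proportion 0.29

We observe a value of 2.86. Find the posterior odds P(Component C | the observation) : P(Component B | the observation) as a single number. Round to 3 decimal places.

Posterior odds = (P(Z=i) f_i(x)) / (P(Z=j) f_j(x)); the normalising sum cancels.
Normal densities:
  f_A = (1/(0.8·√(2π)))·exp(−(2.86−-0.9)²/(2·0.8²)) = 0.498678·exp(-11.04500) = 7.96228e-06
  f_B = (1/(1.1·√(2π)))·exp(−(2.86−4.0)²/(2·1.1²)) = 0.362675·exp(-0.53702) = 0.211978
  f_C = (1/(1.2·√(2π)))·exp(−(2.86−4.3)²/(2·1.2²)) = 0.332452·exp(-0.72000) = 0.161822
  f_D = (1/(1.0·√(2π)))·exp(−(2.86−6.7)²/(2·1.0²)) = 0.398942·exp(-7.37280) = 0.000250578
0.0356008 / 0.0635934 ≈ 0.560

0.560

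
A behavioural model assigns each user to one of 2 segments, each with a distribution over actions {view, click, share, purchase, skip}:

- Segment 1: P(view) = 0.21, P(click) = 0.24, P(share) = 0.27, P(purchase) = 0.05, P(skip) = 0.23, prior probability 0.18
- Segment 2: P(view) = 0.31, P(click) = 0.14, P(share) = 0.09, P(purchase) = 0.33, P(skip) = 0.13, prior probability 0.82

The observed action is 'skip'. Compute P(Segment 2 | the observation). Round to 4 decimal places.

Posterior ∝ prior × likelihood, so P(k | x) ∝ π_k f_k(x); normalise over all components.
Evaluate each component's likelihood at the observed value:
  f_1 = 0.23
  f_2 = 0.13
Multiply by the mixture weights:
  π_1·f_1 = 0.18 × 0.23 = 0.0414
  π_2·f_2 = 0.82 × 0.13 = 0.1066
Denominator: 0.0414 + 0.1066 = 0.148
P(Segment 2 | the observation) ≈ 0.7203

0.7203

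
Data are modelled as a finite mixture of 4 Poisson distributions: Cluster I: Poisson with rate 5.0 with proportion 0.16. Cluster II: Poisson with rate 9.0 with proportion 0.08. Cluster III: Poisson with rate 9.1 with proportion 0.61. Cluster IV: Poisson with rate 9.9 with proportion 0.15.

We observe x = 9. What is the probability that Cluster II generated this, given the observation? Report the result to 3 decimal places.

0.091

P(component k | x) = π_k·f_k(x) / marginal(x), where marginal(x) = Σ_j π_j·f_j(x).
Component likelihoods at x = 9:
  p_I = e^(−5.0)·5.0^9/9! = 0.0362656
  p_II = e^(−9.0)·9.0^9/9! = 0.131756
  p_III = e^(−9.1)·9.1^9/9! = 0.131683
  p_IV = e^(−9.9)·9.9^9/9! = 0.12631
Weight by the priors:
  π_I·p_I = 0.16 × 0.0362656 = 0.00580249
  π_II·p_II = 0.08 × 0.131756 = 0.0105405
  π_III·p_III = 0.61 × 0.131683 = 0.0803266
  π_IV·p_IV = 0.15 × 0.12631 = 0.0189465
Evidence: 0.00580249 + 0.0105405 + 0.0803266 + 0.0189465 = 0.115616
P(Cluster II | 9) = 0.0105405 / 0.115616 ≈ 0.091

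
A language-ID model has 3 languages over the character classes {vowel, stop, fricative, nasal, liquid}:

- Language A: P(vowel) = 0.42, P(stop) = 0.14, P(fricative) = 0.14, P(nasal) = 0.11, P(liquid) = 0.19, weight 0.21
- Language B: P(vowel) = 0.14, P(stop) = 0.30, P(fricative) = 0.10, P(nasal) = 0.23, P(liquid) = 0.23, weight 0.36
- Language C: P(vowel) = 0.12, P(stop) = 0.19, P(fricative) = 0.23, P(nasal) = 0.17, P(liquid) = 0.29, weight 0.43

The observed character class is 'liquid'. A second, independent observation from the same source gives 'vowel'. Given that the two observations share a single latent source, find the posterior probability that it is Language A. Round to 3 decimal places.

By Bayes' theorem, P(k | x) = w_k f_k(x) / Σ_j w_j f_j(x).
Since both observations come from the same component, the likelihood for component k is f_k(x₁)·f_k(x₂).
  f_A = [P(liquid | comp) = 0.19] × [0.42] = 0.0798
  f_B = [P(liquid | comp) = 0.23] × [0.14] = 0.0322
  f_C = [P(liquid | comp) = 0.29] × [0.12] = 0.0348
Multiply by the mixture weights:
  w_A·f_A = 0.21 × 0.0798 = 0.016758
  w_B·f_B = 0.36 × 0.0322 = 0.011592
  w_C·f_C = 0.43 × 0.0348 = 0.014964
Evidence: 0.016758 + 0.011592 + 0.014964 = 0.043314
So the posterior for Language A is 0.016758 / 0.043314 ≈ 0.387.

0.387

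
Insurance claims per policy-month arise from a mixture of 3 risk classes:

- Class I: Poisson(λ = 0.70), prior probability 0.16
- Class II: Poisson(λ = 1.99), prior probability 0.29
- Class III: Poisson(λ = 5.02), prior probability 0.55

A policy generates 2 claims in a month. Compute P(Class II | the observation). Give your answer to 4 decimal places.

0.5461

By Bayes' theorem, P(k | x) = w_k f_k(x) / Σ_j w_j f_j(x).
Component likelihoods at x = 2 claims:
  p_I = e^(−0.70)·0.70^2/2! = 0.121663
  p_II = e^(−1.99)·1.99^2/2! = 0.270664
  p_III = e^(−5.02)·5.02^2/2! = 0.0832184
Prior × likelihood for each component:
  w_I·p_I = 0.16 × 0.121663 = 0.0194661
  w_II·p_II = 0.29 × 0.270664 = 0.0784925
  w_III·p_III = 0.55 × 0.0832184 = 0.0457701
Denominator: 0.0194661 + 0.0784925 + 0.0457701 = 0.143729
P(Class II | data) = 0.0784925 / 0.143729 ≈ 0.5461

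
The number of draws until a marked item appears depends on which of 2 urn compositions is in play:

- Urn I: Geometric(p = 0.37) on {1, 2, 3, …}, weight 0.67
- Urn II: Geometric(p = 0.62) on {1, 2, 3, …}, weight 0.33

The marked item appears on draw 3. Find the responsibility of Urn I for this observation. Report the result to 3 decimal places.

0.769

The responsibility of component k is w_k f_k(x) divided by Σ_j w_j f_j(x).
Geometric probabilities:
  f_I = 0.146853
  f_II = 0.089528
Unnormalised posteriors:
  w_I·f_I = 0.67 × 0.146853 = 0.0983915
  w_II·f_II = 0.33 × 0.089528 = 0.0295442
Evidence: 0.0983915 + 0.0295442 = 0.127936
P(Urn I | x) = 0.0983915 / 0.127936 ≈ 0.769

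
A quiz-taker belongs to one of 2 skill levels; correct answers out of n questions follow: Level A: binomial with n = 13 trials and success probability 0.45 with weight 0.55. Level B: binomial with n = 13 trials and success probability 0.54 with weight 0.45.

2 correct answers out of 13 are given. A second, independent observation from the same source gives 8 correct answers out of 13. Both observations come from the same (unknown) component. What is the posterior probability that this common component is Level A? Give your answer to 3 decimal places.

Posterior ∝ prior × likelihood, so P(k | x) ∝ w_k f_k(x); normalise over all components.
Since both observations come from the same component, the likelihood for component k is f_k(x₁)·f_k(x₂).
  p_A = [C(13,2)·0.45^2·0.55^11 = 78·0.2025·0.00139312 = 0.0220044] × [0.108916] = 0.00239663
  p_B = [C(13,2)·0.54^2·0.46^11 = 78·0.2916·0.000195135 = 0.00443832] × [0.191654] = 0.000850621
Prior × likelihood for each component:
  w_A·p_A = 0.55 × 0.00239663 = 0.00131815
  w_B·p_B = 0.45 × 0.000850621 = 0.000382779
Evidence: 0.00131815 + 0.000382779 = 0.00170093
P(Level A | data) = 0.00131815 / 0.00170093 ≈ 0.775

0.775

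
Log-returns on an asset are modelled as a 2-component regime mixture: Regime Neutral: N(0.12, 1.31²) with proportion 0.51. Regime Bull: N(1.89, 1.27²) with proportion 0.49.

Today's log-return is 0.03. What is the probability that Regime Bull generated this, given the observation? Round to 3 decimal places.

0.254

The responsibility of component k is w_k f_k(x) divided by Σ_j w_j f_j(x).
Evaluate each component's likelihood at the observed value:
  L_Neutral = 0.303818
  L_Bull = 0.107482
Unnormalised posteriors:
  w_Neutral·L_Neutral = 0.51 × 0.303818 = 0.154947
  w_Bull·L_Bull = 0.49 × 0.107482 = 0.0526661
Sum: 0.154947 + 0.0526661 = 0.207613
So the posterior for Regime Bull is 0.0526661 / 0.207613 ≈ 0.254.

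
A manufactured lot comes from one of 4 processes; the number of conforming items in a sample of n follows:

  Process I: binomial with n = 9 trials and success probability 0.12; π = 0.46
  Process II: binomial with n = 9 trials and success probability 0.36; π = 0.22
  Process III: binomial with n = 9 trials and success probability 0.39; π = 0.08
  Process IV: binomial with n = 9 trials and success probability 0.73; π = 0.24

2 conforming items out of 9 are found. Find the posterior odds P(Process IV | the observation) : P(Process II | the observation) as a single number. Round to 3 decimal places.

The posterior odds equal the prior odds times the likelihood ratio: (w_i/w_j)·(f_i(x)/f_j(x)).
Component likelihoods at x = 2 conforming items out of 9:
  L_I = C(9,2)·0.12^2·0.88^7 = 36·0.0144·0.408676 = 0.211857
  L_II = C(9,2)·0.36^2·0.64^7 = 36·0.1296·0.0439805 = 0.205195
  L_III = C(9,2)·0.39^2·0.61^7 = 36·0.1521·0.0314274 = 0.172084
  L_IV = C(9,2)·0.73^2·0.27^7 = 36·0.5329·0.000104604 = 0.00200676
Posterior odds = (w_IV·L_IV) / (w_II·L_II) = (0.24·0.00200676) / (0.22·0.205195) = 0.000481621 / 0.045143 ≈ 0.011

0.011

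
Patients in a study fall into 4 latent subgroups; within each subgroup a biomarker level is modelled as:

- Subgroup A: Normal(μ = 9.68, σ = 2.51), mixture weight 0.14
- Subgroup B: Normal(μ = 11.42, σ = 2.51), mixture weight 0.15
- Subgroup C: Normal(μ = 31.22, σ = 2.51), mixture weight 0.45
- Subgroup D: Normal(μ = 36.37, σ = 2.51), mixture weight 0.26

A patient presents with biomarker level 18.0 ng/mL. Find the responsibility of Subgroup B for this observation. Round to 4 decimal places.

0.8934

P(component k | x) = P(Z=k)·f_k(x) / marginal(x), where marginal(x) = Σ_j P(Z=j)·f_j(x).
Normal densities:
  L_A = (1/(2.51·√(2π)))·exp(−(18.0−9.68)²/(2·2.51²)) = 0.158941·exp(-5.49375) = 0.000653626
  L_B = (1/(2.51·√(2π)))·exp(−(18.0−11.42)²/(2·2.51²)) = 0.158941·exp(-3.43617) = 0.00511597
  L_C = (1/(2.51·√(2π)))·exp(−(18.0−31.22)²/(2·2.51²)) = 0.158941·exp(-13.87029) = 1.50469e-07
  L_D = (1/(2.51·√(2π)))·exp(−(18.0−36.37)²/(2·2.51²)) = 0.158941·exp(-26.78187) = 3.71551e-13
Unnormalised posteriors:
  P(Z=A)·L_A = 0.14 × 0.000653626 = 9.15076e-05
  P(Z=B)·L_B = 0.15 × 0.00511597 = 0.000767395
  P(Z=C)·L_C = 0.45 × 1.50469e-07 = 6.7711e-08
  P(Z=D)·L_D = 0.26 × 3.71551e-13 = 9.66033e-14
Normaliser: 9.15076e-05 + 0.000767395 + 6.7711e-08 + 9.66033e-14 = 0.00085897
P(Subgroup B | 18.0 ng/mL) ≈ 0.8934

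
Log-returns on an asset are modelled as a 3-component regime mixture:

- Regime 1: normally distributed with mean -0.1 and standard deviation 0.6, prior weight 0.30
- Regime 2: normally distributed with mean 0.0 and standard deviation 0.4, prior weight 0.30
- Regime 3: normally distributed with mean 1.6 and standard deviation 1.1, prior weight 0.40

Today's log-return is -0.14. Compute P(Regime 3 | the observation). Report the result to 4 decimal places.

The responsibility of component k is P(Z=k) f_k(x) divided by Σ_j P(Z=j) f_j(x).
Normal densities:
  L_1 = 0.663428
  L_2 = 0.938101
  L_3 = 0.103796
Unnormalised posteriors:
  P(Z=1)·L_1 = 0.30 × 0.663428 = 0.199028
  P(Z=2)·L_2 = 0.30 × 0.938101 = 0.28143
  P(Z=3)·L_3 = 0.40 × 0.103796 = 0.0415186
Sum: 0.199028 + 0.28143 + 0.0415186 = 0.521977
Responsibility of Regime 3: 0.0415186 / 0.521977 ≈ 0.0795

0.0795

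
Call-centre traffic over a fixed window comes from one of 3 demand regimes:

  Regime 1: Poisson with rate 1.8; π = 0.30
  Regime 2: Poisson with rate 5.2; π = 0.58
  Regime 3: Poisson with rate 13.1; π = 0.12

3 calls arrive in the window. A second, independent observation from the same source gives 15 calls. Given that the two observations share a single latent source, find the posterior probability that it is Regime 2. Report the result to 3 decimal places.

The responsibility of component k is π_k f_k(x) divided by Σ_j π_j f_j(x).
Since both observations come from the same component, the likelihood for component k is f_k(x₁)·f_k(x₂).
  p_1 = [0.160671] × [8.52821e-10] = 1.37023e-10
  p_2 = [0.129279] × [0.000231856] = 2.99741e-05
  p_3 = [0.000766311] × [0.0898074] = 6.88204e-05
Prior × likelihood for each component:
  π_1·p_1 = 0.30 × 1.37023e-10 = 4.1107e-11
  π_2·p_2 = 0.58 × 2.99741e-05 = 1.7385e-05
  π_3·p_3 = 0.12 × 6.88204e-05 = 8.25844e-06
Evidence: 4.1107e-11 + 1.7385e-05 + 8.25844e-06 = 2.56435e-05
P(Regime 2 | x₁, x₂) ≈ 0.678

0.678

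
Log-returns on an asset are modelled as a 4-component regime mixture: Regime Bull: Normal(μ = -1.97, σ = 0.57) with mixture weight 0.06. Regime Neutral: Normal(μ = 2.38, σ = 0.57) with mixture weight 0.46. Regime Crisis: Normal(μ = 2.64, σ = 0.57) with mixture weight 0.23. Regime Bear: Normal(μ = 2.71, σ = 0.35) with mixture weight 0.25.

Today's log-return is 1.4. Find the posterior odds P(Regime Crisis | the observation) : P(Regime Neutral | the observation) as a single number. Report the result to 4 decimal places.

Only the two components matter; the odds are (π_i f_i(x)) / (π_j f_j(x)).
Component likelihoods at x = 1.4:
  f_Bull = 1.79738e-08
  f_Neutral = 0.159643
  f_Crisis = 0.0656718
  f_Bear = 0.00103474
Odds = (0.23/0.46) × (0.0656718/0.159643) = 0.5 × 0.411365 ≈ 0.2057

0.2057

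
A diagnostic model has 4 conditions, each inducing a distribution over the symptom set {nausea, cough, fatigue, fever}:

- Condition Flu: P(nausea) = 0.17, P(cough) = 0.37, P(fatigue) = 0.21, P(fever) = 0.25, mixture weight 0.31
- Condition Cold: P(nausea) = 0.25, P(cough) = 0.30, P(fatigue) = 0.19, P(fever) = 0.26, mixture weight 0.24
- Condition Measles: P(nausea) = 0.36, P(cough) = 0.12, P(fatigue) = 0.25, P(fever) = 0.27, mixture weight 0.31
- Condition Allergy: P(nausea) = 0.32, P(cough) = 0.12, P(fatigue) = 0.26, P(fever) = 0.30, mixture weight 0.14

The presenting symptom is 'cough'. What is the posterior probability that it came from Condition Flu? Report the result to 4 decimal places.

By Bayes' theorem, P(k | x) = π_k f_k(x) / Σ_j π_j f_j(x).
Component likelihoods at x = 'cough':
  f_Flu = 0.37
  f_Cold = 0.3
  f_Measles = 0.12
  f_Allergy = 0.12
Prior × likelihood for each component:
  π_Flu·f_Flu = 0.31 × 0.37 = 0.1147
  π_Cold·f_Cold = 0.24 × 0.3 = 0.072
  π_Measles·f_Measles = 0.31 × 0.12 = 0.0372
  π_Allergy·f_Allergy = 0.14 × 0.12 = 0.0168
Normaliser: 0.1147 + 0.072 + 0.0372 + 0.0168 = 0.2407
P(Condition Flu | 'cough') ≈ 0.4765

0.4765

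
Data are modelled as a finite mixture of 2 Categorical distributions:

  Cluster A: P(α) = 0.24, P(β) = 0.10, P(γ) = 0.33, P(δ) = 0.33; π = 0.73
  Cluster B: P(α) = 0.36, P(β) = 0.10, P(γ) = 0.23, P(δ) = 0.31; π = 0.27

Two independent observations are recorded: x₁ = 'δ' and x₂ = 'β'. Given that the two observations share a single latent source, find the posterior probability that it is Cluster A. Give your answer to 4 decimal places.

P(component k | x) = π_k·f_k(x) / marginal(x), where marginal(x) = Σ_j π_j·f_j(x).
Since both observations come from the same component, the likelihood for component k is f_k(x₁)·f_k(x₂).
  L_A = [P(δ | comp) = 0.33] × [0.1] = 0.033
  L_B = [P(δ | comp) = 0.31] × [0.1] = 0.031
Multiply by the mixture weights:
  π_A·L_A = 0.73 × 0.033 = 0.02409
  π_B·L_B = 0.27 × 0.031 = 0.00837
Sum: 0.02409 + 0.00837 = 0.03246
P(Cluster A | x₁, x₂) ≈ 0.7421

0.7421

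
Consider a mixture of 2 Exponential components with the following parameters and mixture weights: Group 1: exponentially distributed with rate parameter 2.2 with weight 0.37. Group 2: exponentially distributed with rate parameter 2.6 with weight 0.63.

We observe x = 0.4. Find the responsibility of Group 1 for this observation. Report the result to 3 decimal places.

The responsibility of component k is π_k f_k(x) divided by Σ_j π_j f_j(x).
Exponential densities:
  L_1 = 0.912522
  L_2 = 0.918982
Prior × likelihood for each component:
  π_1·L_1 = 0.37 × 0.912522 = 0.337633
  π_2·L_2 = 0.63 × 0.918982 = 0.578959
Denominator: 0.337633 + 0.578959 = 0.916592
Responsibility of Group 1: 0.337633 / 0.916592 ≈ 0.368

0.368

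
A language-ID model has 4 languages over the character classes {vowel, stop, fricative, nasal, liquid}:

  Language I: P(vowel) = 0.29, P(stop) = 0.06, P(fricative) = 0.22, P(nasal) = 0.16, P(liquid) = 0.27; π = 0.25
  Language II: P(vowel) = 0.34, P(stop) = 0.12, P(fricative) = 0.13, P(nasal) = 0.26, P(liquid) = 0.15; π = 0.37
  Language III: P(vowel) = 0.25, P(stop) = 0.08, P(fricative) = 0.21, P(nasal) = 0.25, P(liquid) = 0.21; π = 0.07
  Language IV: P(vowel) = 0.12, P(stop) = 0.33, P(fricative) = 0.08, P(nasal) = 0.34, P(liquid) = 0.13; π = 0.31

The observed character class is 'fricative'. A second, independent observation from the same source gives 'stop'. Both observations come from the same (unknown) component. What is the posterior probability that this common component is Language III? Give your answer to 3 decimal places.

0.064

Apply Bayes' rule: the posterior for each component is proportional to its prior times its likelihood at x.
Since both observations come from the same component, the likelihood for component k is f_k(x₁)·f_k(x₂).
  p_I = [0.22] × [0.06] = 0.0132
  p_II = [0.13] × [0.12] = 0.0156
  p_III = [0.21] × [0.08] = 0.0168
  p_IV = [0.08] × [0.33] = 0.0264
Multiply by the mixture weights:
  π_I·p_I = 0.25 × 0.0132 = 0.0033
  π_II·p_II = 0.37 × 0.0156 = 0.005772
  π_III·p_III = 0.07 × 0.0168 = 0.001176
  π_IV·p_IV = 0.31 × 0.0264 = 0.008184
Evidence: 0.0033 + 0.005772 + 0.001176 + 0.008184 = 0.018432
P(Language III | data) = 0.001176 / 0.018432 ≈ 0.064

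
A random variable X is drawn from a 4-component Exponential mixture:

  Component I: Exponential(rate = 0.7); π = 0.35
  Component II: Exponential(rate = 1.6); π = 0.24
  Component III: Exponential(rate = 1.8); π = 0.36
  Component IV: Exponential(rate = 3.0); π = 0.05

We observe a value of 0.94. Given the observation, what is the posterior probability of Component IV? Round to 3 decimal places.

0.026

Posterior ∝ prior × likelihood, so P(k | x) ∝ π_k f_k(x); normalise over all components.
Evaluate each component's likelihood at the observed value:
  f_I = 0.7·e^(−0.7·0.94) = 0.7·e^(−0.6580) = 0.36252
  f_II = 1.6·e^(−1.6·0.94) = 1.6·e^(−1.5040) = 0.355583
  f_III = 1.8·e^(−1.8·0.94) = 1.8·e^(−1.6920) = 0.331472
  f_IV = 3.0·e^(−3.0·0.94) = 3.0·e^(−2.8200) = 0.178818
Weight by the priors:
  π_I·f_I = 0.35 × 0.36252 = 0.126882
  π_II·f_II = 0.24 × 0.355583 = 0.0853399
  π_III·f_III = 0.36 × 0.331472 = 0.11933
  π_IV·f_IV = 0.05 × 0.178818 = 0.00894089
Normaliser: 0.126882 + 0.0853399 + 0.11933 + 0.00894089 = 0.340493
P(Component IV | the observation) ≈ 0.026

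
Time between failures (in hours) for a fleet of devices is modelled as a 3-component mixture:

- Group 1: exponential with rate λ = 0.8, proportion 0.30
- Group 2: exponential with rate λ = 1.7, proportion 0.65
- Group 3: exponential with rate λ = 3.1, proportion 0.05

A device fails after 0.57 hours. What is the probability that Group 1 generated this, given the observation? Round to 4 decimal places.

Apply Bayes' rule: the posterior for each component is proportional to its prior times its likelihood at x.
Exponential densities:
  p_1 = 0.8·e^(−0.8·0.57) = 0.8·e^(−0.4560) = 0.507051
  p_2 = 1.7·e^(−1.7·0.57) = 1.7·e^(−0.9690) = 0.645086
  p_3 = 3.1·e^(−3.1·0.57) = 3.1·e^(−1.7670) = 0.529619
Multiply by the mixture weights:
  w_1·p_1 = 0.30 × 0.507051 = 0.152115
  w_2·p_2 = 0.65 × 0.645086 = 0.419306
  w_3·p_3 = 0.05 × 0.529619 = 0.0264809
Marginal: 0.152115 + 0.419306 + 0.0264809 = 0.597902
P(Group 1 | data) = 0.152115 / 0.597902 ≈ 0.2544

0.2544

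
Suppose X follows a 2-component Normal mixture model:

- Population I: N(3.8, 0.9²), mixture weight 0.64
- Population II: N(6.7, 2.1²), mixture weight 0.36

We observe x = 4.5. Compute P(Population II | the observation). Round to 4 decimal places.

P(component k | x) = π_k·f_k(x) / marginal(x), where marginal(x) = Σ_j π_j·f_j(x).
Component likelihoods at x = 4.5:
  f_I = (1/(0.9·√(2π)))·exp(−(4.5−3.8)²/(2·0.9²)) = 0.443269·exp(-0.30247) = 0.327572
  f_II = (1/(2.1·√(2π)))·exp(−(4.5−6.7)²/(2·2.1²)) = 0.189973·exp(-0.54875) = 0.109741
Weight by the priors:
  π_I·f_I = 0.64 × 0.327572 = 0.209646
  π_II·f_II = 0.36 × 0.109741 = 0.0395069
Evidence: 0.209646 + 0.0395069 = 0.249153
P(Population II | x) = 0.0395069 / 0.249153 ≈ 0.1586

0.1586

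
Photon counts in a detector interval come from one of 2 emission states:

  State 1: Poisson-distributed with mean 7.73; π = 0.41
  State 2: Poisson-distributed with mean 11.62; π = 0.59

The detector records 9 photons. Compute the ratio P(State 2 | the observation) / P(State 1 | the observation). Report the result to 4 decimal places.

1.1532

Only the two components matter; the odds are (P(Z=i) f_i(x)) / (P(Z=j) f_j(x)).
Poisson probabilities:
  f_1 = 0.119332
  f_2 = 0.0956291
Odds = (0.59/0.41) × (0.0956291/0.119332) = 1.43902 × 0.801372 ≈ 1.1532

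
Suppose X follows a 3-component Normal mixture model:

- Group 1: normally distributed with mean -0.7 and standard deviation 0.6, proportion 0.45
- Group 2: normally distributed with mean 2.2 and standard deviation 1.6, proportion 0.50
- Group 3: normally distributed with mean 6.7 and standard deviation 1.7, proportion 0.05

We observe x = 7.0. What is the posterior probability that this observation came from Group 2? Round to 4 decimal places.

Apply Bayes' rule: the posterior for each component is proportional to its prior times its likelihood at x.
Component likelihoods at x = 7.0:
  p_1 = (1/(0.6·√(2π)))·exp(−(7.0−-0.7)²/(2·0.6²)) = 0.664904·exp(-82.34722) = 1.14766e-36
  p_2 = (1/(1.6·√(2π)))·exp(−(7.0−2.2)²/(2·1.6²)) = 0.249339·exp(-4.50000) = 0.00276991
  p_3 = (1/(1.7·√(2π)))·exp(−(7.0−6.7)²/(2·1.7²)) = 0.234672·exp(-0.01557) = 0.231046
Prior × likelihood for each component:
  π_1·p_1 = 0.45 × 1.14766e-36 = 5.16449e-37
  π_2·p_2 = 0.50 × 0.00276991 = 0.00138495
  π_3·p_3 = 0.05 × 0.231046 = 0.0115523
Evidence: 5.16449e-37 + 0.00138495 + 0.0115523 = 0.0129373
P(Group 2 | 7.0) ≈ 0.1071

0.1071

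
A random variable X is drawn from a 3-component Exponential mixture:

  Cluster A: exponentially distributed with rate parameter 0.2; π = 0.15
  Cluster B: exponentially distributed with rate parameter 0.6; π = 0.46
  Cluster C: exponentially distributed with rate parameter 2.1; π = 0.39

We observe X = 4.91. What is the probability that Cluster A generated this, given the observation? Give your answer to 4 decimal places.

Apply Bayes' rule: the posterior for each component is proportional to its prior times its likelihood at x.
Exponential densities:
  f_A = 0.2·e^(−0.2·4.91) = 0.2·e^(−0.9820) = 0.0749122
  f_B = 0.6·e^(−0.6·4.91) = 0.6·e^(−2.9460) = 0.0315297
  f_C = 2.1·e^(−2.1·4.91) = 2.1·e^(−10.3110) = 6.98568e-05
Prior × likelihood for each component:
  π_A·f_A = 0.15 × 0.0749122 = 0.0112368
  π_B·f_B = 0.46 × 0.0315297 = 0.0145037
  π_C·f_C = 0.39 × 6.98568e-05 = 2.72442e-05
Normaliser: 0.0112368 + 0.0145037 + 2.72442e-05 = 0.0257677
P(Cluster A | data) ≈ 0.4361

0.4361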